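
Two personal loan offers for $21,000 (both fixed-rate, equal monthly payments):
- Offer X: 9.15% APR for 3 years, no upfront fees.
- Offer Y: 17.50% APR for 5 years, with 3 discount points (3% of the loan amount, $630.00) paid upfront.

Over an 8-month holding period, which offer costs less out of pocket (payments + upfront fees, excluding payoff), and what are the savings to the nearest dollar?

Offer X: at 9.15% the monthly rate is 0.0076250, so the payment is 21,000 × 0.0076250 / (1 − 1.0076250^−36) = $669.26.
Offer Y: at 17.50% the monthly rate is 0.0145833, so the payment is 21,000 × 0.0145833 / (1 − 1.0145833^−60) = $527.57.
Over 8 months: Offer X costs 8 × $669.26 = $5,354.08; Offer Y costs 8 × $527.57 + $630.00 = $4,850.56.
Offer Y is cheaper by $5,354.08 − $4,850.56 = $503.52.

Offer Y by $504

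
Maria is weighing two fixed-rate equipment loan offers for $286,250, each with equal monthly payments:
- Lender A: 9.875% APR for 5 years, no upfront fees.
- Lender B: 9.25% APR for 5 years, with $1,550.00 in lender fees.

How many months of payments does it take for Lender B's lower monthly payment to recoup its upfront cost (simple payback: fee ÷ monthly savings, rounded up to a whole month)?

Lender A: monthly rate = 9.875%/12 = 0.0082292; payment = 286,250 × 0.0082292 / (1 − (1+0.0082292)^−60) = $6,064.38.
Lender B: at 9.25% the monthly rate is 0.0077083, so the payment is 286,250 × 0.0077083 / (1 − 1.0077083^−60) = $5,976.87.
Monthly savings = $6,064.38 − $5,976.87 = $87.51.
Break-even = $1,550.00 / $87.51 = 17.71 → 18 months.

18 months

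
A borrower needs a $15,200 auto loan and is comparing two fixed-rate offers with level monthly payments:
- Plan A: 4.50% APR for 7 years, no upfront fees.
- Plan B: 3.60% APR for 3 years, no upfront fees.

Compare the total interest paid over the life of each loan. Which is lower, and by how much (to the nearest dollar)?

Plan A: monthly rate = 4.5%/12 = 0.0037500; payment = 15,200 × 0.0037500 / (1 − (1+0.0037500)^−84) = $211.28.
Total interest on Plan A = 84 × $211.28 − $15,200 = $2,547.52.
Plan B: monthly rate = 3.6%/12 = 0.0030000; payment = 15,200 × 0.0030000 / (1 − (1+0.0030000)^−36) = $446.06.
Total interest on Plan B = 36 × $446.06 − $15,200 = $858.16.
Plan B is lower by $1,689.36.

Plan B by $1,689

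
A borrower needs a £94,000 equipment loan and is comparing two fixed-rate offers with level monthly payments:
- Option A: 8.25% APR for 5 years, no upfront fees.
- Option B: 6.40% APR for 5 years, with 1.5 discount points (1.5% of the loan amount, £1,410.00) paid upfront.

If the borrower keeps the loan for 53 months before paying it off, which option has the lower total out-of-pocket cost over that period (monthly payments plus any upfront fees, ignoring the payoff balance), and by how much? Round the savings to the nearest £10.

Option B by £2,960

Option A: monthly rate = 8.25%/12 = 0.0068750; payment = 94,000 × 0.0068750 / (1 − (1+0.0068750)^−60) = £1,917.25.
Option B: monthly rate = 6.4%/12 = 0.0053333; payment = 94,000 × 0.0053333 / (1 − (1+0.0053333)^−60) = £1,834.82.
Over 53 months: Option A costs 53 × £1,917.25 = £101,614.25; Option B costs 53 × £1,834.82 + £1,410.00 = £98,655.46.
Option B is cheaper by £101,614.25 − £98,655.46 = £2,958.79.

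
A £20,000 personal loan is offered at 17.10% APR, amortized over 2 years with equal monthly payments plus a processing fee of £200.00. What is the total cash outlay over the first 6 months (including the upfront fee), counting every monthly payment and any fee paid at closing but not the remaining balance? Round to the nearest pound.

£6,139

At 17.10% the monthly rate is 0.0142500, so the payment is 20,000 × 0.0142500 / (1 − 1.0142500^−24) = £989.81.
Total outlay = 6 × £989.81 + £200.00 = £6,138.86.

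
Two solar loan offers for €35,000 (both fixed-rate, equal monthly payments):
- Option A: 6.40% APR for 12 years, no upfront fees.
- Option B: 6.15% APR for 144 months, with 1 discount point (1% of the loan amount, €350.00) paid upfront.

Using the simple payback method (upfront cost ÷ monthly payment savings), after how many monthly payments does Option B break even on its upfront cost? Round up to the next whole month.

77 months

Option A: at 6.40% the monthly rate is 0.0053333, so the payment is 35,000 × 0.0053333 / (1 − 1.0053333^−144) = €348.84.
Option B: monthly rate = 6.15%/12 = 0.0051250; payment = 35,000 × 0.0051250 / (1 − (1+0.0051250)^−144) = €344.27.
Monthly savings = €348.84 − €344.27 = €4.57.
Break-even = €350.00 / €4.57 = 76.59 → 77 months.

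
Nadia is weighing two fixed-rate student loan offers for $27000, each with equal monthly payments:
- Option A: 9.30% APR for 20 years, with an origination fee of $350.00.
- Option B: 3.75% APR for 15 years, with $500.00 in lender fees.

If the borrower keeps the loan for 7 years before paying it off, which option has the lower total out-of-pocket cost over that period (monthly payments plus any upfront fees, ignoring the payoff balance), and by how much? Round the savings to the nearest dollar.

Option B by $4,202

Option A: at 9.30% the monthly rate is 0.0077500, so the payment is 27,000 × 0.0077500 / (1 − 1.0077500^−240) = $248.16.
Option B: monthly rate = 3.75%/12 = 0.0031250; payment = 27,000 × 0.0031250 / (1 − (1+0.0031250)^−180) = $196.35.
Over 84 months: Option A costs 84 × $248.16 + $350.00 = $21,195.44; Option B costs 84 × $196.35 + $500.00 = $16,993.40.
Option B is cheaper by $21,195.44 − $16,993.40 = $4,202.04.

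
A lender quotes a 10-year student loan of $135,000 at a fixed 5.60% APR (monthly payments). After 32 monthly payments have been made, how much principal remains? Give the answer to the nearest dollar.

$106,020

With monthly rate i = 5.6%/12 = 0.0046667, the balance after k of n payments is P · [(1+i)^n − (1+i)^k] / [(1+i)^n − 1].
(1+0.0046667)^120 = 1.74839353 and (1+0.0046667)^32 = 1.16065670, so the balance is 135,000 × (1.74839353 − 1.16065670) / (1.74839353 − 1) = $106,019.72.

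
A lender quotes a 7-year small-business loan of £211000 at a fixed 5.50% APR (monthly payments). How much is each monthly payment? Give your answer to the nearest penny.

£3,032.08

At 5.50% the monthly rate is 0.0045833, so the payment is 211,000 × 0.0045833 / (1 − 1.0045833^−84) = £3,032.08.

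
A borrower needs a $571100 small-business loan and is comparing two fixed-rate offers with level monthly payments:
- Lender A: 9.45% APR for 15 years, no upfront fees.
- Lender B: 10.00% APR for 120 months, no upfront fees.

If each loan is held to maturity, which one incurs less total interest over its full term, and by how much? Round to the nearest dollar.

Lender A: at 9.45% the monthly rate is 0.0078750, so the payment is 571,100 × 0.0078750 / (1 − 1.0078750^−180) = $5,946.35.
Total interest on Lender A = 180 × $5,946.35 − $571,100 = $499,243.00.
Lender B: monthly rate = 10%/12 = 0.0083333; payment = 571,100 × 0.0083333 / (1 − (1+0.0083333)^−120) = $7,547.13.
Total interest on Lender B = 120 × $7,547.13 − $571,100 = $334,555.60.
Lender B is lower by $164,687.40.

Lender B by $164,687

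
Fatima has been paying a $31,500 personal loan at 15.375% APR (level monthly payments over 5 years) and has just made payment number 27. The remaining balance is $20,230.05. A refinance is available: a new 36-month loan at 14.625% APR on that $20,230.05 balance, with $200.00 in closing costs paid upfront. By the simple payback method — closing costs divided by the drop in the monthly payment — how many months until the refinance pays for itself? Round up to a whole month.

Current payment = 31,500 × 15.375%/12 / (1 − (1+0.0128125)^−60) = $755.60.
Refinanced payment = 20,230.05 × 0.0121875 / (1 − (1+0.0121875)^−36) = $697.57.
Monthly savings = $755.60 − $697.57 = $58.03.
Break-even = $200.00 / $58.03 = 3.45 → 4 months.

4 months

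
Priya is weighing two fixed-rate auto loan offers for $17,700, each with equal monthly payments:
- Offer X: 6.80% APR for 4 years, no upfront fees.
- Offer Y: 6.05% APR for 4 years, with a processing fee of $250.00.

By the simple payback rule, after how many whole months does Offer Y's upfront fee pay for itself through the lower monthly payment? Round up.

Offer X: at 6.80% the monthly rate is 0.0056667, so the payment is 17,700 × 0.0056667 / (1 − 1.0056667^−48) = $422.21.
Offer Y: monthly rate = 6.05%/12 = 0.0050417; payment = 17,700 × 0.0050417 / (1 − (1+0.0050417)^−48) = $416.09.
Monthly savings = $422.21 − $416.09 = $6.12.
Break-even = $250.00 / $6.12 = 40.85 → 41 months.

41 months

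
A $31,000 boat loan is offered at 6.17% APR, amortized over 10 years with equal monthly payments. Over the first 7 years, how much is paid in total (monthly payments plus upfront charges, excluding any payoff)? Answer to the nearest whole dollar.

$29,133

Monthly rate = 6.17%/12 = 0.0051417; payment = 31,000 × 0.0051417 / (1 − (1+0.0051417)^−120) = $346.82.
Total outlay = 84 × $346.82 = $29,132.88.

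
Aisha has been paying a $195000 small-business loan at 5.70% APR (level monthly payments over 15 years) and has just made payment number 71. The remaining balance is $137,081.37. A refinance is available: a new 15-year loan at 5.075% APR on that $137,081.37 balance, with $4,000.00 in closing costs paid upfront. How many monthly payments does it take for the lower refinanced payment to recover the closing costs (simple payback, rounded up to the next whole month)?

8 months

Current payment = 195,000 × 5.7%/12 / (1 − (1+0.0047500)^−180) = $1,614.08.
Refinanced payment = 137,081.37 × 0.0042292 / (1 − (1+0.0042292)^−180) = $1,089.39.
Monthly savings = $1,614.08 − $1,089.39 = $524.69.
Break-even = $4,000.00 / $524.69 = 7.62 → 8 months.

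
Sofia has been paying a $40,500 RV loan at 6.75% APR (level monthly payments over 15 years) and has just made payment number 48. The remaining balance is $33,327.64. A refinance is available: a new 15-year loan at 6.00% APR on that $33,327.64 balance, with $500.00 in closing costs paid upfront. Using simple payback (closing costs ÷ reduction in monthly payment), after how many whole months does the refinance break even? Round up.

7 months

Current payment = 40,500 × 6.75%/12 / (1 − (1+0.0056250)^−180) = $358.39.
Refinanced payment = 33,327.64 × 0.0050000 / (1 − (1+0.0050000)^−180) = $281.24.
Monthly savings = $358.39 − $281.24 = $77.15.
Break-even = $500.00 / $77.15 = 6.48 → 7 months.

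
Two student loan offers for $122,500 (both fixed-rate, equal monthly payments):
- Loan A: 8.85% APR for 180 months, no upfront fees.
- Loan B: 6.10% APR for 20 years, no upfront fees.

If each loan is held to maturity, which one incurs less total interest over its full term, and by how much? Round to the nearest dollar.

Loan B by $9,352

Loan A: monthly rate = 8.85%/12 = 0.0073750; payment = 122,500 × 0.0073750 / (1 − (1+0.0073750)^−180) = $1,231.57.
Total interest on Loan A = 180 × $1,231.57 − $122,500 = $99,182.60.
Loan B: monthly rate = 6.1%/12 = 0.0050833; payment = 122,500 × 0.0050833 / (1 − (1+0.0050833)^−240) = $884.71.
Total interest on Loan B = 240 × $884.71 − $122,500 = $89,830.40.
Loan B is lower by $9,352.20.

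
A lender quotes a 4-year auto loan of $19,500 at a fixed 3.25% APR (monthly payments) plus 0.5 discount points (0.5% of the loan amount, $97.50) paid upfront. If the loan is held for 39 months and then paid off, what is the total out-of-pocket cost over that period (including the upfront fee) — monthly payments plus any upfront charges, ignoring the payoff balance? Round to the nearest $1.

At 3.25% the monthly rate is 0.0027083, so the payment is 19,500 × 0.0027083 / (1 − 1.0027083^−48) = $433.78.
Total outlay = 39 × $433.78 + $97.50 = $17,014.92.

$17,015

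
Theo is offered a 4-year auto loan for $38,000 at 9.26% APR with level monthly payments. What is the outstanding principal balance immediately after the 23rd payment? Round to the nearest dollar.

$21,532

With monthly rate i = 9.26%/12 = 0.0077167, the balance after k of n payments is P · [(1+i)^n − (1+i)^k] / [(1+i)^n − 1].
(1+0.0077167)^48 = 1.44625605 and (1+0.0077167)^23 = 1.19339483, so the balance is 38,000 × (1.44625605 − 1.19339483) / (1.44625605 − 1) = $21,531.87.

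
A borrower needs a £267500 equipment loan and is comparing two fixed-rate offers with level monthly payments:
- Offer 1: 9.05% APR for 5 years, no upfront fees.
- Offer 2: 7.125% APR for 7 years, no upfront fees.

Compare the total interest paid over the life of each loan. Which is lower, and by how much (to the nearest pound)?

Offer 1: at 9.05% the monthly rate is 0.0075417, so the payment is 267,500 × 0.0075417 / (1 − 1.0075417^−60) = £5,559.35.
Total interest on Offer 1 = 60 × £5,559.35 − £267,500 = £66,061.00.
Offer 2: monthly rate = 7.125%/12 = 0.0059375; payment = 267,500 × 0.0059375 / (1 − (1+0.0059375)^−84) = £4,053.66.
Total interest on Offer 2 = 84 × £4,053.66 − £267,500 = £73,007.44.
Offer 1 is lower by £6,946.44.

Offer 1 by £6,946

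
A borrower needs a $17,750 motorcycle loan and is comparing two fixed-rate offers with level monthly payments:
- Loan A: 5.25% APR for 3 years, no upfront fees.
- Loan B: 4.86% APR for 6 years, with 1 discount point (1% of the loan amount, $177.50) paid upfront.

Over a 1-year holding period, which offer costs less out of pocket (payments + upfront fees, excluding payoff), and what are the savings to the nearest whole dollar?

Loan B by $2,814

Loan A: at 5.25% the monthly rate is 0.0043750, so the payment is 17,750 × 0.0043750 / (1 − 1.0043750^−36) = $533.98.
Loan B: at 4.86% the monthly rate is 0.0040500, so the payment is 17,750 × 0.0040500 / (1 − 1.0040500^−72) = $284.71.
Over 12 months: Loan A costs 12 × $533.98 = $6,407.76; Loan B costs 12 × $284.71 + $177.50 = $3,594.02.
Loan B is cheaper by $6,407.76 − $3,594.02 = $2,813.74.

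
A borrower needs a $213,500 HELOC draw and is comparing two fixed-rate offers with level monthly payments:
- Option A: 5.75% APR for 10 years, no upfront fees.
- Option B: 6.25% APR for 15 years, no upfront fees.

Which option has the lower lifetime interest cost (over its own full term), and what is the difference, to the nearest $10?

Option A: at 5.75% the monthly rate is 0.0047917, so the payment is 213,500 × 0.0047917 / (1 − 1.0047917^−120) = $2,343.57.
Total interest on Option A = 120 × $2,343.57 − $213,500 = $67,728.40.
Option B: monthly rate = 6.25%/12 = 0.0052083; payment = 213,500 × 0.0052083 / (1 − (1+0.0052083)^−180) = $1,830.60.
Total interest on Option B = 180 × $1,830.60 − $213,500 = $116,008.00.
Option A is lower by $48,279.60.

Option A by $48,280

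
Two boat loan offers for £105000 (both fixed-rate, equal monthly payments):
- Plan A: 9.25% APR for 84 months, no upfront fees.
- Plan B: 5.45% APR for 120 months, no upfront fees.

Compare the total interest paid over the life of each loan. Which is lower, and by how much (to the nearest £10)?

Plan B by £6,600

Plan A: monthly rate = 9.25%/12 = 0.0077083; payment = 105,000 × 0.0077083 / (1 − (1+0.0077083)^−84) = £1,702.71.
Total interest on Plan A = 84 × £1,702.71 − £105,000 = £38,027.64.
Plan B: at 5.45% the monthly rate is 0.0045417, so the payment is 105,000 × 0.0045417 / (1 − 1.0045417^−120) = £1,136.93.
Total interest on Plan B = 120 × £1,136.93 − £105,000 = £31,431.60.
Plan B is lower by £6,596.04.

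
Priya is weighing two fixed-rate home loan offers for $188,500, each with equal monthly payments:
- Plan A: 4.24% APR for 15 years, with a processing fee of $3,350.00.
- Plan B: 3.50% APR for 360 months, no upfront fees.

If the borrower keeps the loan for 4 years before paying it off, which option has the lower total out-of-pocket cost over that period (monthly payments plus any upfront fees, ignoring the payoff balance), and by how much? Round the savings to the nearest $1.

Plan A: at 4.24% the monthly rate is 0.0035333, so the payment is 188,500 × 0.0035333 / (1 − 1.0035333^−180) = $1,417.09.
Plan B: monthly rate = 3.5%/12 = 0.0029167; payment = 188,500 × 0.0029167 / (1 − (1+0.0029167)^−360) = $846.45.
Over 48 months: Plan A costs 48 × $1,417.09 + $3,350.00 = $71,370.32; Plan B costs 48 × $846.45 = $40,629.60.
Plan B is cheaper by $71,370.32 − $40,629.60 = $30,740.72.

Plan B by $30,741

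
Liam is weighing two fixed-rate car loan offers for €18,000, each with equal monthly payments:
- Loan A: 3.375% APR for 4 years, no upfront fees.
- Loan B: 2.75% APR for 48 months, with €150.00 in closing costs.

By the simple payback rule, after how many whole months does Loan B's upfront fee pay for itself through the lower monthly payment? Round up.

Loan A: monthly rate = 3.375%/12 = 0.0028125; payment = 18,000 × 0.0028125 / (1 − (1+0.0028125)^−48) = €401.41.
Loan B: at 2.75% the monthly rate is 0.0022917, so the payment is 18,000 × 0.0022917 / (1 − 1.0022917^−48) = €396.43.
Monthly savings = €401.41 − €396.43 = €4.98.
Break-even = €150.00 / €4.98 = 30.12 → 31 months.

31 months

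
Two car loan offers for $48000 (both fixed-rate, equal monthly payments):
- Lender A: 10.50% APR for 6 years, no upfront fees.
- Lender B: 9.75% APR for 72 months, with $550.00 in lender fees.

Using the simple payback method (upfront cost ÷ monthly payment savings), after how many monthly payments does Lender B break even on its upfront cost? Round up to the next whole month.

31 months

Lender A: at 10.50% the monthly rate is 0.0087500, so the payment is 48,000 × 0.0087500 / (1 − 1.0087500^−72) = $901.39.
Lender B: at 9.75% the monthly rate is 0.0081250, so the payment is 48,000 × 0.0081250 / (1 − 1.0081250^−72) = $883.20.
Monthly savings = $901.39 − $883.20 = $18.19.
Break-even = $550.00 / $18.19 = 30.24 → 31 months.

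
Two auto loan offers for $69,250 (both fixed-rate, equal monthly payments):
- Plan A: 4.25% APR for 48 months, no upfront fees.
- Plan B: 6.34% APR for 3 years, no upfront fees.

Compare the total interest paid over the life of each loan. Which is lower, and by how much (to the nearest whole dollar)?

Plan A by $801

Plan A: monthly rate = 4.25%/12 = 0.0035417; payment = 69,250 × 0.0035417 / (1 − (1+0.0035417)^−48) = $1,571.36.
Total interest on Plan A = 48 × $1,571.36 − $69,250 = $6,175.28.
Plan B: monthly rate = 6.34%/12 = 0.0052833; payment = 69,250 × 0.0052833 / (1 − (1+0.0052833)^−36) = $2,117.40.
Total interest on Plan B = 36 × $2,117.40 − $69,250 = $6,976.40.
Plan A is lower by $801.12.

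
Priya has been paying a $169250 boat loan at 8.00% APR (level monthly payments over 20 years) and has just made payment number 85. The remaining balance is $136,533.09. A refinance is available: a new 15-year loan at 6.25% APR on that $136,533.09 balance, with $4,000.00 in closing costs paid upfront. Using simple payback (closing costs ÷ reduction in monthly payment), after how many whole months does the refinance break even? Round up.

17 months

Current payment = 169,250 × 8%/12 / (1 − (1+0.0066667)^−240) = $1,415.67.
Refinanced payment = 136,533.09 × 0.0052083 / (1 − (1+0.0052083)^−180) = $1,170.67.
Monthly savings = $1,415.67 − $1,170.67 = $245.00.
Break-even = $4,000.00 / $245.00 = 16.33 → 17 months.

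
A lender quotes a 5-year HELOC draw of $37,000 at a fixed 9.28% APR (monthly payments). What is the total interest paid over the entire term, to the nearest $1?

$9,386

Monthly rate = 9.28%/12 = 0.0077333; payment = 37,000 × 0.0077333 / (1 − (1+0.0077333)^−60) = $773.10.
Total paid = 60 × $773.10 = $46,386.00; interest = $46,386.00 − $37,000 = $9,386.00.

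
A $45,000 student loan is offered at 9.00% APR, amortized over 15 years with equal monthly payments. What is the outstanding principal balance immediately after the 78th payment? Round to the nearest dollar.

With monthly rate i = 9%/12 = 0.0075000, the balance after k of n payments is P · [(1+i)^n − (1+i)^k] / [(1+i)^n − 1].
(1+0.0075000)^180 = 3.83804327 and (1+0.0075000)^78 = 1.79107708, so the balance is 45,000 × (3.83804327 − 1.79107708) / (3.83804327 − 1) = $32,456.69.

$32,457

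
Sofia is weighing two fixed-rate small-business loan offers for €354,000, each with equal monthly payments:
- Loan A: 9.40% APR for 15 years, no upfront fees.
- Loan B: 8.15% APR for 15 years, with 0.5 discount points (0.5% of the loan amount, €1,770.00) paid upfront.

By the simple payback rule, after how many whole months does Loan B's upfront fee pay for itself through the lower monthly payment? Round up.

7 months

Loan A: at 9.40% the monthly rate is 0.0078333, so the payment is 354,000 × 0.0078333 / (1 − 1.0078333^−180) = €3,675.22.
Loan B: monthly rate = 8.15%/12 = 0.0067917; payment = 354,000 × 0.0067917 / (1 − (1+0.0067917)^−180) = €3,413.73.
Monthly savings = €3,675.22 − €3,413.73 = €261.49.
Break-even = €1,770.00 / €261.49 = 6.77 → 7 months.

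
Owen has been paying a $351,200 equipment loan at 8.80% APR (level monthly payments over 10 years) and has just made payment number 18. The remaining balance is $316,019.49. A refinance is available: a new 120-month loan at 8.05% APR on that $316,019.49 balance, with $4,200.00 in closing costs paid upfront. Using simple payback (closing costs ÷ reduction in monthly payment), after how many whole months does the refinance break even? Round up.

8 months

Current payment = 351,200 × 8.8%/12 / (1 − (1+0.0073333)^−120) = $4,410.93.
Refinanced payment = 316,019.49 × 0.0067083 / (1 − (1+0.0067083)^−120) = $3,842.54.
Monthly savings = $4,410.93 − $3,842.54 = $568.39.
Break-even = $4,200.00 / $568.39 = 7.39 → 8 months.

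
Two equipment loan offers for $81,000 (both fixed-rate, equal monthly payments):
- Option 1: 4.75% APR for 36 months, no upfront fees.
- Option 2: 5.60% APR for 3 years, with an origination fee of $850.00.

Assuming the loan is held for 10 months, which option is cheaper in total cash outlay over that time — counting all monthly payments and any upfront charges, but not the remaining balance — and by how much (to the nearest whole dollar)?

Option 1: at 4.75% the monthly rate is 0.0039583, so the payment is 81,000 × 0.0039583 / (1 − 1.0039583^−36) = $2,418.56.
Option 2: at 5.60% the monthly rate is 0.0046667, so the payment is 81,000 × 0.0046667 / (1 − 1.0046667^−36) = $2,449.52.
Over 10 months: Option 1 costs 10 × $2,418.56 = $24,185.60; Option 2 costs 10 × $2,449.52 + $850.00 = $25,345.20.
Option 1 is cheaper by $25,345.20 − $24,185.60 = $1,159.60.

Option 1 by $1,160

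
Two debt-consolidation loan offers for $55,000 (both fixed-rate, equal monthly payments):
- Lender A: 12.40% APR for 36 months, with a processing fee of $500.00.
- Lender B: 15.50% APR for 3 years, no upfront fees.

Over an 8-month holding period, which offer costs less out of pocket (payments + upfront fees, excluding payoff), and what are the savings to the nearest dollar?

Lender A by $162

Lender A: monthly rate = 12.4%/12 = 0.0103333; payment = 55,000 × 0.0103333 / (1 − (1+0.0103333)^−36) = $1,837.31.
Lender B: monthly rate = 15.5%/12 = 0.0129167; payment = 55,000 × 0.0129167 / (1 − (1+0.0129167)^−36) = $1,920.09.
Over 8 months: Lender A costs 8 × $1,837.31 + $500.00 = $15,198.48; Lender B costs 8 × $1,920.09 = $15,360.72.
Lender A is cheaper by $15,360.72 − $15,198.48 = $162.24.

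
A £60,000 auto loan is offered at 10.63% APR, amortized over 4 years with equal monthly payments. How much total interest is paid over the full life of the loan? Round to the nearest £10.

At 10.63% the monthly rate is 0.0088583, so the payment is 60,000 × 0.0088583 / (1 − 1.0088583^−48) = £1,539.97.
Total paid = 48 × £1,539.97 = £73,918.56; interest = £73,918.56 − £60,000 = £13,918.56.

£13,920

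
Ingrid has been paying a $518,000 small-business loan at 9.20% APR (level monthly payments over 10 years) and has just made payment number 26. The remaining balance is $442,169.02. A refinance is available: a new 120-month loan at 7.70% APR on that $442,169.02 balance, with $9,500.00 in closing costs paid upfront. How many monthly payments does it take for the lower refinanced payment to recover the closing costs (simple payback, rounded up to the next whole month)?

Current payment = 518,000 × 9.2%/12 / (1 − (1+0.0076667)^−120) = $6,618.00.
Refinanced payment = 442,169.02 × 0.0064167 / (1 − (1+0.0064167)^−120) = $5,294.89.
Monthly savings = $6,618.00 − $5,294.89 = $1,323.11.
Break-even = $9,500.00 / $1,323.11 = 7.18 → 8 months.

8 months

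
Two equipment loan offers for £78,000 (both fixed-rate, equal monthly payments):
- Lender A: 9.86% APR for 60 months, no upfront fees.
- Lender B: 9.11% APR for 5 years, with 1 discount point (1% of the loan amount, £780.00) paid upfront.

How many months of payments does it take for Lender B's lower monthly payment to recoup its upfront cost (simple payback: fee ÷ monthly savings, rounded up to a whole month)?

28 months

Lender A: at 9.86% the monthly rate is 0.0082167, so the payment is 78,000 × 0.0082167 / (1 − 1.0082167^−60) = £1,651.90.
Lender B: at 9.11% the monthly rate is 0.0075917, so the payment is 78,000 × 0.0075917 / (1 − 1.0075917^−60) = £1,623.32.
Monthly savings = £1,651.90 − £1,623.32 = £28.58.
Break-even = £780.00 / £28.58 = 27.29 → 28 months.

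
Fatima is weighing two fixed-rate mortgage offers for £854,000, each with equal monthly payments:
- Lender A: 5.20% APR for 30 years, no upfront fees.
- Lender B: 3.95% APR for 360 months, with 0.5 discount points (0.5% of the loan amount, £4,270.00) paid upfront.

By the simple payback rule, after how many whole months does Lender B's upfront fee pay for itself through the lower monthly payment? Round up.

Lender A: monthly rate = 5.2%/12 = 0.0043333; payment = 854,000 × 0.0043333 / (1 − (1+0.0043333)^−360) = £4,689.41.
Lender B: at 3.95% the monthly rate is 0.0032917, so the payment is 854,000 × 0.0032917 / (1 − 1.0032917^−360) = £4,052.55.
Monthly savings = £4,689.41 − £4,052.55 = £636.86.
Break-even = £4,270.00 / £636.86 = 6.70 → 7 months.

7 months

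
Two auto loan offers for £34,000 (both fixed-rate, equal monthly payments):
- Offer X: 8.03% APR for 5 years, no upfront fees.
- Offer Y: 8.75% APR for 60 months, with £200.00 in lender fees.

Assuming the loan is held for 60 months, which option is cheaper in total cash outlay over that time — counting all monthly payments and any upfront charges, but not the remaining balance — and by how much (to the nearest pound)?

Offer X: at 8.03% the monthly rate is 0.0066917, so the payment is 34,000 × 0.0066917 / (1 − 1.0066917^−60) = £689.89.
Offer Y: monthly rate = 8.75%/12 = 0.0072917; payment = 34,000 × 0.0072917 / (1 − (1+0.0072917)^−60) = £701.67.
Over 60 months: Offer X costs 60 × £689.89 = £41,393.40; Offer Y costs 60 × £701.67 + £200.00 = £42,300.20.
Offer X is cheaper by £42,300.20 − £41,393.40 = £906.80.

Offer X by £907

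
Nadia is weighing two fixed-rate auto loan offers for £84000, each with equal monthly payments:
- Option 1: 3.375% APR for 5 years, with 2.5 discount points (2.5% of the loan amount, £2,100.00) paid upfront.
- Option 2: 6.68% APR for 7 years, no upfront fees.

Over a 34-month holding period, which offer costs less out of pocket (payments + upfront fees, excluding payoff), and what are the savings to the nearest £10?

Option 2 by £11,240

Option 1: monthly rate = 3.375%/12 = 0.0028125; payment = 84,000 × 0.0028125 / (1 − (1+0.0028125)^−60) = £1,523.41.
Option 2: at 6.68% the monthly rate is 0.0055667, so the payment is 84,000 × 0.0055667 / (1 − 1.0055667^−84) = £1,254.69.
Over 34 months: Option 1 costs 34 × £1,523.41 + £2,100.00 = £53,895.94; Option 2 costs 34 × £1,254.69 = £42,659.46.
Option 2 is cheaper by £53,895.94 − £42,659.46 = £11,236.48.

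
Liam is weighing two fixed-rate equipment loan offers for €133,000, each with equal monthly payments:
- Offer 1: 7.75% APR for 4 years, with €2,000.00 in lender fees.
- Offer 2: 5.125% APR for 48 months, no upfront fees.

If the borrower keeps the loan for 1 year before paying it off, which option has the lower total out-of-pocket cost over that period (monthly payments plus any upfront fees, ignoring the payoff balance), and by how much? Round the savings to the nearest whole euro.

Offer 1: at 7.75% the monthly rate is 0.0064583, so the payment is 133,000 × 0.0064583 / (1 − 1.0064583^−48) = €3,231.33.
Offer 2: at 5.125% the monthly rate is 0.0042708, so the payment is 133,000 × 0.0042708 / (1 − 1.0042708^−48) = €3,070.43.
Over 12 months: Offer 1 costs 12 × €3,231.33 + €2,000.00 = €40,775.96; Offer 2 costs 12 × €3,070.43 = €36,845.16.
Offer 2 is cheaper by €40,775.96 − €36,845.16 = €3,930.80.

Offer 2 by €3,931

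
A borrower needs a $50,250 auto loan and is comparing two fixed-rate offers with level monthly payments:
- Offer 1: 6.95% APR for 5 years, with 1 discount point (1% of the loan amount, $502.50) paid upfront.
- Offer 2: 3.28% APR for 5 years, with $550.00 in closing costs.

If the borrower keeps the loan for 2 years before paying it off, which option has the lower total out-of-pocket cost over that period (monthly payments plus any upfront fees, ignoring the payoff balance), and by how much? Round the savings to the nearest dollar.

Offer 1: at 6.95% the monthly rate is 0.0057917, so the payment is 50,250 × 0.0057917 / (1 − 1.0057917^−60) = $993.83.
Offer 2: at 3.28% the monthly rate is 0.0027333, so the payment is 50,250 × 0.0027333 / (1 − 1.0027333^−60) = $909.19.
Over 24 months: Offer 1 costs 24 × $993.83 + $502.50 = $24,354.42; Offer 2 costs 24 × $909.19 + $550.00 = $22,370.56.
Offer 2 is cheaper by $24,354.42 − $22,370.56 = $1,983.86.

Offer 2 by $1,984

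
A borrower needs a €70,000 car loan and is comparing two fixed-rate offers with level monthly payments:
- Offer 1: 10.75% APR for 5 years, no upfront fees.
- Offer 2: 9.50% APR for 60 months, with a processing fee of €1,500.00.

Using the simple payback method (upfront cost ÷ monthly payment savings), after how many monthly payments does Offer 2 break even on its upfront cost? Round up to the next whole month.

Offer 1: at 10.75% the monthly rate is 0.0089583, so the payment is 70,000 × 0.0089583 / (1 − 1.0089583^−60) = €1,513.26.
Offer 2: monthly rate = 9.5%/12 = 0.0079167; payment = 70,000 × 0.0079167 / (1 − (1+0.0079167)^−60) = €1,470.13.
Monthly savings = €1,513.26 − €1,470.13 = €43.13.
Break-even = €1,500.00 / €43.13 = 34.78 → 35 months.

35 months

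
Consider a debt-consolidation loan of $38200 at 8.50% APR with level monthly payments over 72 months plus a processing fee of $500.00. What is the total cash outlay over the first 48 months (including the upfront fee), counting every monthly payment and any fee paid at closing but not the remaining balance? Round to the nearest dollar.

$33,098

Monthly rate = 8.5%/12 = 0.0070833; payment = 38,200 × 0.0070833 / (1 − (1+0.0070833)^−72) = $679.13.
Total outlay = 48 × $679.13 + $500.00 = $33,098.24.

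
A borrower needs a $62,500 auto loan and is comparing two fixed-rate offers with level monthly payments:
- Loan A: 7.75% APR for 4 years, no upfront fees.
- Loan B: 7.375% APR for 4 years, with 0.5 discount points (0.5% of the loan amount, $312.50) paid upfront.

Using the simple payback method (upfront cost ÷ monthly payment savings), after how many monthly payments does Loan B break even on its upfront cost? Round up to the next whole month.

29 months

Loan A: monthly rate = 7.75%/12 = 0.0064583; payment = 62,500 × 0.0064583 / (1 − (1+0.0064583)^−48) = $1,518.48.
Loan B: monthly rate = 7.375%/12 = 0.0061458; payment = 62,500 × 0.0061458 / (1 − (1+0.0061458)^−48) = $1,507.54.
Monthly savings = $1,518.48 − $1,507.54 = $10.94.
Break-even = $312.50 / $10.94 = 28.56 → 29 months.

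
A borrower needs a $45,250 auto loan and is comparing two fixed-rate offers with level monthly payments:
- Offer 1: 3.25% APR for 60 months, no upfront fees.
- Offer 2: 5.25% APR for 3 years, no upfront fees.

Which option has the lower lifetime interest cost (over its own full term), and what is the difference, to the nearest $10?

Offer 1: at 3.25% the monthly rate is 0.0027083, so the payment is 45,250 × 0.0027083 / (1 − 1.0027083^−60) = $818.12.
Total interest on Offer 1 = 60 × $818.12 − $45,250 = $3,837.20.
Offer 2: monthly rate = 5.25%/12 = 0.0043750; payment = 45,250 × 0.0043750 / (1 − (1+0.0043750)^−36) = $1,361.27.
Total interest on Offer 2 = 36 × $1,361.27 − $45,250 = $3,755.72.
Offer 2 is lower by $81.48.

Offer 2 by $80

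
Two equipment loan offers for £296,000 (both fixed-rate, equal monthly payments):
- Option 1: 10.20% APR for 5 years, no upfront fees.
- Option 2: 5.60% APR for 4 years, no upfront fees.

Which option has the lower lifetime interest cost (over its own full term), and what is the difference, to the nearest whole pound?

Option 2 by £48,022

Option 1: at 10.20% the monthly rate is 0.0085000, so the payment is 296,000 × 0.0085000 / (1 − 1.0085000^−60) = £6,318.29.
Total interest on Option 1 = 60 × £6,318.29 − £296,000 = £83,097.40.
Option 2: monthly rate = 5.6%/12 = 0.0046667; payment = 296,000 × 0.0046667 / (1 − (1+0.0046667)^−48) = £6,897.41.
Total interest on Option 2 = 48 × £6,897.41 − £296,000 = £35,075.68.
Option 2 is lower by £48,021.72.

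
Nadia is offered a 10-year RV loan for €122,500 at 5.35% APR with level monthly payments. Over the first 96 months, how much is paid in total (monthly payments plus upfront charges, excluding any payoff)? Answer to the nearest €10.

€126,750

At 5.35% the monthly rate is 0.0044583, so the payment is 122,500 × 0.0044583 / (1 − 1.0044583^−120) = €1,320.36.
Total outlay = 96 × €1,320.36 = €126,754.56.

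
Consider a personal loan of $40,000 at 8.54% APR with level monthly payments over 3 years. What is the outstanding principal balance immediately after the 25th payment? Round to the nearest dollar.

With monthly rate i = 8.54%/12 = 0.0071167, the balance after k of n payments is P · [(1+i)^n − (1+i)^k] / [(1+i)^n − 1].
(1+0.0071167)^36 = 1.29083934 and (1+0.0071167)^25 = 1.19397320, so the balance is 40,000 × (1.29083934 − 1.19397320) / (1.29083934 − 1) = $13,322.29.

$13,322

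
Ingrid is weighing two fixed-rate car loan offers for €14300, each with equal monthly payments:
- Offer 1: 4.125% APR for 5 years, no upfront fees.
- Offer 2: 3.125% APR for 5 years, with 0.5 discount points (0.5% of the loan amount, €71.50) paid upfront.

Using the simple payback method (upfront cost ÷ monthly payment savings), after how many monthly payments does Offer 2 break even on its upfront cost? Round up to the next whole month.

Offer 1: monthly rate = 4.125%/12 = 0.0034375; payment = 14,300 × 0.0034375 / (1 − (1+0.0034375)^−60) = €264.16.
Offer 2: monthly rate = 3.125%/12 = 0.0026042; payment = 14,300 × 0.0026042 / (1 − (1+0.0026042)^−60) = €257.75.
Monthly savings = €264.16 − €257.75 = €6.41.
Break-even = €71.50 / €6.41 = 11.15 → 12 months.

12 months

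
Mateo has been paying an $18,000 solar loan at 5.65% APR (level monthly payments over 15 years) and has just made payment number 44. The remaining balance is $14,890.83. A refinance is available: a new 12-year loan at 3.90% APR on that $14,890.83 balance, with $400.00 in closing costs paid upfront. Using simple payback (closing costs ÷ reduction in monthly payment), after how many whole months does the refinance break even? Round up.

22 months

Current payment = 18,000 × 5.65%/12 / (1 − (1+0.0047083)^−180) = $148.51.
Refinanced payment = 14,890.83 × 0.0032500 / (1 − (1+0.0032500)^−144) = $129.65.
Monthly savings = $148.51 − $129.65 = $18.86.
Break-even = $400.00 / $18.86 = 21.21 → 22 months.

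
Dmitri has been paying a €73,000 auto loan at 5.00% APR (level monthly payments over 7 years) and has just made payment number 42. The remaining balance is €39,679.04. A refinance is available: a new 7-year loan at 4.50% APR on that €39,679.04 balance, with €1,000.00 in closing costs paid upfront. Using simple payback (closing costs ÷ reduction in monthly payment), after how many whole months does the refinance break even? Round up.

Current payment = 73,000 × 5%/12 / (1 − (1+0.0041667)^−84) = €1,031.78.
Refinanced payment = 39,679.04 × 0.0037500 / (1 − (1+0.0037500)^−84) = €551.55.
Monthly savings = €1,031.78 − €551.55 = €480.23.
Break-even = €1,000.00 / €480.23 = 2.08 → 3 months.

3 months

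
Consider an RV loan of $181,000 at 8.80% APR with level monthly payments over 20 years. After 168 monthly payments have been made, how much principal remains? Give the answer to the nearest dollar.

$89,549

With monthly rate i = 8.8%/12 = 0.0073333, the balance after k of n payments is P · [(1+i)^n − (1+i)^k] / [(1+i)^n − 1].
(1+0.0073333)^240 = 5.77522978 and (1+0.0073333)^168 = 3.41270295, so the balance is 181,000 × (5.77522978 − 3.41270295) / (5.77522978 − 1) = $89,549.06.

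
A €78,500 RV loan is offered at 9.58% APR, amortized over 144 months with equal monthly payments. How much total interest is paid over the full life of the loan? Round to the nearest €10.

€53,860

At 9.58% the monthly rate is 0.0079833, so the payment is 78,500 × 0.0079833 / (1 − 1.0079833^−144) = €919.19.
Total paid = 144 × €919.19 = €132,363.36; interest = €132,363.36 − €78,500 = €53,863.36.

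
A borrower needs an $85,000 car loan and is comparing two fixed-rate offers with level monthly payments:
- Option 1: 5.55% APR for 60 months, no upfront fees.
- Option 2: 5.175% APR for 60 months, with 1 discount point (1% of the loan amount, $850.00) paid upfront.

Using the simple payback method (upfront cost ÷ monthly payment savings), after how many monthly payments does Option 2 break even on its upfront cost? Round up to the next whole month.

Option 1: at 5.55% the monthly rate is 0.0046250, so the payment is 85,000 × 0.0046250 / (1 − 1.0046250^−60) = $1,625.56.
Option 2: monthly rate = 5.175%/12 = 0.0043125; payment = 85,000 × 0.0043125 / (1 − (1+0.0043125)^−60) = $1,610.88.
Monthly savings = $1,625.56 − $1,610.88 = $14.68.
Break-even = $850.00 / $14.68 = 57.90 → 58 months.

58 months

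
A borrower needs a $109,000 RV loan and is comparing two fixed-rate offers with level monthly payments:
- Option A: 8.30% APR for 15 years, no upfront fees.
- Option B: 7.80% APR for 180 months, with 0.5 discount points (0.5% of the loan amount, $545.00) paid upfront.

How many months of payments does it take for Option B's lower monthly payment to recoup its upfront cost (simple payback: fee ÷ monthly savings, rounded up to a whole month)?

Option A: at 8.30% the monthly rate is 0.0069167, so the payment is 109,000 × 0.0069167 / (1 − 1.0069167^−180) = $1,060.63.
Option B: at 7.80% the monthly rate is 0.0065000, so the payment is 109,000 × 0.0065000 / (1 − 1.0065000^−180) = $1,029.11.
Monthly savings = $1,060.63 − $1,029.11 = $31.52.
Break-even = $545.00 / $31.52 = 17.29 → 18 months.

18 months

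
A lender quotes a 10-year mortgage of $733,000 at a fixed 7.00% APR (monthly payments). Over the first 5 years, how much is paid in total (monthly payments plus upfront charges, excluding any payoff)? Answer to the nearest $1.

Monthly rate = 7%/12 = 0.0058333; payment = 733,000 × 0.0058333 / (1 − (1+0.0058333)^−120) = $8,510.75.
Total outlay = 60 × $8,510.75 = $510,645.00.

$510,645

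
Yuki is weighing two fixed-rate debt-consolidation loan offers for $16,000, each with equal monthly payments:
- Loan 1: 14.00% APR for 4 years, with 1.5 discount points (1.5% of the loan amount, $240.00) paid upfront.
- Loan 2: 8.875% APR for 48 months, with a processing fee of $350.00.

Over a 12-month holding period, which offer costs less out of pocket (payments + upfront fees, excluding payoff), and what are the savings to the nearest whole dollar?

Loan 1: at 14.00% the monthly rate is 0.0116667, so the payment is 16,000 × 0.0116667 / (1 − 1.0116667^−48) = $437.22.
Loan 2: at 8.875% the monthly rate is 0.0073958, so the payment is 16,000 × 0.0073958 / (1 − 1.0073958^−48) = $397.21.
Over 12 months: Loan 1 costs 12 × $437.22 + $240.00 = $5,486.64; Loan 2 costs 12 × $397.21 + $350.00 = $5,116.52.
Loan 2 is cheaper by $5,486.64 − $5,116.52 = $370.12.

Loan 2 by $370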